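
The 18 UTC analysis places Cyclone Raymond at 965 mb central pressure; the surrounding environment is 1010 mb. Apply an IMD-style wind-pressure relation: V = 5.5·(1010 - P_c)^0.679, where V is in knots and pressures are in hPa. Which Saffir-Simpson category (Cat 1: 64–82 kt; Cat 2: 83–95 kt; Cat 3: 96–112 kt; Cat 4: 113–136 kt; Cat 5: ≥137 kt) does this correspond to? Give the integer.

1

ΔP = 1010 − 965 = 45 mb.
V ≈ 5.5 × 45^0.679 = 5.5 × 13.26 ≈ 73 kt.
73 kt falls in the Category 1 band.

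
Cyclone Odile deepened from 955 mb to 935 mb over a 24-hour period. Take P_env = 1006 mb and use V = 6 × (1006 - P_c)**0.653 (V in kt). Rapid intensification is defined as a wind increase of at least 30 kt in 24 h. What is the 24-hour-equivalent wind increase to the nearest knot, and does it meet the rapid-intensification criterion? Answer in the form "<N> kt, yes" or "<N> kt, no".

19 kt, no

V₁: ΔP = 51, V ≈ 6 × 51^0.653 ≈ 78.20 kt.
V₂: ΔP = 71, V ≈ 6 × 71^0.653 ≈ 97.06 kt.
ΔV over 24 h = 18.86 kt → 24 h equivalent = 18.86 × 24/24 ≈ 18.86 kt.
19 kt < 30 kt ⇒ not rapid intensification.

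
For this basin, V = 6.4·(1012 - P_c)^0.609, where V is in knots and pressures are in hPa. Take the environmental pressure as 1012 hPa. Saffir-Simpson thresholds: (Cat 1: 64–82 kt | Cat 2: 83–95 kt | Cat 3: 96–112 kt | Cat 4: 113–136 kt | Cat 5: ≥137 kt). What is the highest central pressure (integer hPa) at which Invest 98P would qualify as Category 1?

968 hPa

Category 1 begins at V = 64 kt.
Required ΔP = (64/6.4)^(1/0.609) = 10.000^1.642 ≈ 43.86 hPa.
P_c ≤ 1012 − 43.86 = 968.14, so the highest integer P_c is 968 hPa.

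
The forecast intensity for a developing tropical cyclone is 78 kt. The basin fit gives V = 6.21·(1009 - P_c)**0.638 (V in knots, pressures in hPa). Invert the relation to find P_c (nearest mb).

ΔP = (V / 6.21)^(1/0.638) = (78/6.21)^1.567.
78/6.21 = 12.560; 12.560^1.567 ≈ 52.79 mb.
P_c = 1009 − 52.79 = 956.21 ≈ 956 mb.

956 mb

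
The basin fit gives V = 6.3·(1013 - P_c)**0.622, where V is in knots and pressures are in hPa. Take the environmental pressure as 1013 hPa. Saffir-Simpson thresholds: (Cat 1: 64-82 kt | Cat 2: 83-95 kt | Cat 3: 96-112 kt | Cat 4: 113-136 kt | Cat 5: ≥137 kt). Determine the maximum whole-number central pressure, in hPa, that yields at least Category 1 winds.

971 hPa

Category 1 begins at V = 64 kt.
Required ΔP = (64/6.3)^(1/0.622) = 10.159^1.608 ≈ 41.56 hPa.
P_c ≤ 1013 − 41.56 = 971.44, so the highest integer P_c is 971 hPa.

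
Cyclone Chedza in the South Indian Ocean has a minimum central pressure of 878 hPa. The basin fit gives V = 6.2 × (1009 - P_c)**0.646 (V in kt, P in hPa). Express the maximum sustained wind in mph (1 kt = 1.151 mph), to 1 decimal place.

166.4 mph

ΔP = 1009 − 878 = 131 hPa.
V ≈ 6.2 × 131^0.646 = 6.2 × 23.322 ≈ 144.594 kt.
144.594 × 1.151 ≈ 166.43 mph → 166.4 mph.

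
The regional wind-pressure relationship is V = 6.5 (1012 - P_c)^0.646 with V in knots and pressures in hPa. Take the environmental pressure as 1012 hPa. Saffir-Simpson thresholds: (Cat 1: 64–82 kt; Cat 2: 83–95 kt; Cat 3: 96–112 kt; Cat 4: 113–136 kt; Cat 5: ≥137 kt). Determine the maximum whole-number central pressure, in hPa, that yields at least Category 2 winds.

Category 2 begins at V = 83 kt.
Required ΔP = (83/6.5)^(1/0.646) = 12.769^1.548 ≈ 51.56 hPa.
P_c ≤ 1012 − 51.56 = 960.44, so the highest integer P_c is 960 hPa.

960 hPa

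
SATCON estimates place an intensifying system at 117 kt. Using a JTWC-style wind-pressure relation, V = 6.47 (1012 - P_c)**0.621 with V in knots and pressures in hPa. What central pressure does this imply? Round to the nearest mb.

ΔP = (V / 6.47)^(1/0.621) = (117/6.47)^1.610.
117/6.47 = 18.083; 18.083^1.610 ≈ 105.83 mb.
P_c = 1012 − 105.83 = 906.17 ≈ 906 mb.

906 mb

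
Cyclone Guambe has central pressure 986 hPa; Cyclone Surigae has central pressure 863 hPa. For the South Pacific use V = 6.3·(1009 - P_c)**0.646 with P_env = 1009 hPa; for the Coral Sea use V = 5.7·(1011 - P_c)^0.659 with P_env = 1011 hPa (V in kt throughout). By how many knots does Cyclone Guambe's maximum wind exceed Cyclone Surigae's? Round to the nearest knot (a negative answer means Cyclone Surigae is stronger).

-106 kt

Cyclone Guambe: ΔP = 23; V ≈ 6.3 × 23^0.646 ≈ 47.75 kt.
Cyclone Surigae: ΔP = 148; V ≈ 5.7 × 148^0.659 ≈ 153.49 kt.
Difference ≈ 47.75 − 153.49 = -105.74 → -106 kt.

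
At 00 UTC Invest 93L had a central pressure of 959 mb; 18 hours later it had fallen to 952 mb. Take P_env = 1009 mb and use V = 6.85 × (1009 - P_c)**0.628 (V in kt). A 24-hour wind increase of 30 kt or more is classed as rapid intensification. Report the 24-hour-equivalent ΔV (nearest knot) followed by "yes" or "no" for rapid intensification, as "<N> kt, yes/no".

9 kt, no

V₁: ΔP = 50, V ≈ 6.85 × 50^0.628 ≈ 79.92 kt.
V₂: ΔP = 57, V ≈ 6.85 × 57^0.628 ≈ 86.77 kt.
ΔV over 18 h = 6.85 kt → 24 h equivalent = 6.85 × 24/18 ≈ 9.13 kt.
9 kt < 30 kt ⇒ not rapid intensification.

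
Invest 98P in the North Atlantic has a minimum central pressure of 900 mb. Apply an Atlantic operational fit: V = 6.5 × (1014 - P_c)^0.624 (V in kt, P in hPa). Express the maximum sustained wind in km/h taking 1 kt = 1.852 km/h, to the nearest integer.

231 km/h

ΔP = 1014 − 900 = 114 mb.
V ≈ 6.5 × 114^0.624 = 6.5 × 19.209 ≈ 124.860 kt.
124.860 × 1.852 ≈ 231.24 km/h → 231 km/h.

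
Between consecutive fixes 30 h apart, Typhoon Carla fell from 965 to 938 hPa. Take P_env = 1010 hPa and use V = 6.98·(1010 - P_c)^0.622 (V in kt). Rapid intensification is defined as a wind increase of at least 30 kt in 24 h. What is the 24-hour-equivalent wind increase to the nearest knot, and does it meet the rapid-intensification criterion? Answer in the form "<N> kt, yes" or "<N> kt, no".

20 kt, no

V₁: ΔP = 45, V ≈ 6.98 × 45^0.622 ≈ 74.50 kt.
V₂: ΔP = 72, V ≈ 6.98 × 72^0.622 ≈ 99.80 kt.
ΔV over 30 h = 25.30 kt → 24 h equivalent = 25.30 × 24/30 ≈ 20.24 kt.
20 kt < 30 kt ⇒ not rapid intensification.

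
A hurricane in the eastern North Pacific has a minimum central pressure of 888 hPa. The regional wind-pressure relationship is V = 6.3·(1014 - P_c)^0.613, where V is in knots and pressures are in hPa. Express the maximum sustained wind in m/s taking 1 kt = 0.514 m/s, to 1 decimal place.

ΔP = 1014 − 888 = 126 hPa.
V ≈ 6.3 × 126^0.613 = 6.3 × 19.388 ≈ 122.143 kt.
122.143 × 0.514 ≈ 62.78 m/s → 62.8 m/s.

62.8 m/s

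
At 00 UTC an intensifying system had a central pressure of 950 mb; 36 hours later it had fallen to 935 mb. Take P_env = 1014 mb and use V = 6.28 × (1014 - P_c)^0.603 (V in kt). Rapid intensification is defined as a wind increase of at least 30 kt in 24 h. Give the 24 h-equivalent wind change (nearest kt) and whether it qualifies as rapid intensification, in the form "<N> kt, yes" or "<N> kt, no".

V₁: ΔP = 64, V ≈ 6.28 × 64^0.603 ≈ 77.11 kt.
V₂: ΔP = 79, V ≈ 6.28 × 79^0.603 ≈ 87.54 kt.
ΔV over 36 h = 10.43 kt → 24 h equivalent = 10.43 × 24/36 ≈ 6.95 kt.
7 kt < 30 kt ⇒ not rapid intensification.

7 kt, no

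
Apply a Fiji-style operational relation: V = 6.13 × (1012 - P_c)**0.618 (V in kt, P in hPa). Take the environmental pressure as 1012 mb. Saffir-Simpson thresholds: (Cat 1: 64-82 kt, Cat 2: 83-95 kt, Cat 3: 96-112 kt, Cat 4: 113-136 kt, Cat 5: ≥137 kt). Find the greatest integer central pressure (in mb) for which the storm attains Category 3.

926 mb

Category 3 begins at V = 96 kt.
Required ΔP = (96/6.13)^(1/0.618) = 15.661^1.618 ≈ 85.77 mb.
P_c ≤ 1012 − 85.77 = 926.23, so the highest integer P_c is 926 mb.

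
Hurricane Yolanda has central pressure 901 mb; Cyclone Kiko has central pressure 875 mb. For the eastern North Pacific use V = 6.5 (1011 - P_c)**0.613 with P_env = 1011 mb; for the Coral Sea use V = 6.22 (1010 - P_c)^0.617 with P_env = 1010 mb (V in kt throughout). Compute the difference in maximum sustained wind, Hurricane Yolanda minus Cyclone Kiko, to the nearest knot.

Hurricane Yolanda: ΔP = 110; V ≈ 6.5 × 110^0.613 ≈ 115.95 kt.
Cyclone Kiko: ΔP = 135; V ≈ 6.22 × 135^0.617 ≈ 128.29 kt.
Difference ≈ 115.95 − 128.29 = -12.34 → -12 kt.

-12 kt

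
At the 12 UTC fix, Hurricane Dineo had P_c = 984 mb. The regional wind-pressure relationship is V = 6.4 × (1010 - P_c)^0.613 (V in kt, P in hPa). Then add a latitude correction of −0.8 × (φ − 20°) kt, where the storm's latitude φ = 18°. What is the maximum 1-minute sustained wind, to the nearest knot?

ΔP = 1010 − 984 = 26 mb.
26^0.613 ≈ 7.368.
V ≈ 6.4 × 7.368 ≈ 47.2 kt.
Latitude correction: −0.8 × (18 − 20) = 1.6 kt.
Corrected V ≈ 48.8 kt → 49 kt.

49 kt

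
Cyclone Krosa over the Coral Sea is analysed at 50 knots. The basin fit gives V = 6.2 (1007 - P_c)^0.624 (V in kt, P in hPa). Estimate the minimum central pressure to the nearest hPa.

979 hPa

ΔP = (V / 6.2)^(1/0.624) = (50/6.2)^1.603.
50/6.2 = 8.065; 8.065^1.603 ≈ 28.37 hPa.
P_c = 1007 − 28.37 = 978.63 ≈ 979 hPa.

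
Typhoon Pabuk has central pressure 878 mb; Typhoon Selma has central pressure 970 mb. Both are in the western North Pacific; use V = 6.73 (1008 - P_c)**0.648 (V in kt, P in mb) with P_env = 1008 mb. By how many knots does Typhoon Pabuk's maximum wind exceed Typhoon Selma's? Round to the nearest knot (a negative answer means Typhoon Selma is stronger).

87 kt

Typhoon Pabuk: ΔP = 130; V ≈ 6.73 × 130^0.648 ≈ 157.71 kt.
Typhoon Selma: ΔP = 38; V ≈ 6.73 × 38^0.648 ≈ 71.07 kt.
Difference ≈ 157.71 − 71.07 = 86.64 → 87 kt.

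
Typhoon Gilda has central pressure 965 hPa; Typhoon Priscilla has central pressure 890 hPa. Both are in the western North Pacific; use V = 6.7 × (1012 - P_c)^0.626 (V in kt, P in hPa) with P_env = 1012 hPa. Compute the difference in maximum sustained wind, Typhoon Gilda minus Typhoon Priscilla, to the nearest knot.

Typhoon Gilda: ΔP = 47; V ≈ 6.7 × 47^0.626 ≈ 74.61 kt.
Typhoon Priscilla: ΔP = 122; V ≈ 6.7 × 122^0.626 ≈ 135.56 kt.
Difference ≈ 74.61 − 135.56 = -60.95 → -61 kt.

-61 kt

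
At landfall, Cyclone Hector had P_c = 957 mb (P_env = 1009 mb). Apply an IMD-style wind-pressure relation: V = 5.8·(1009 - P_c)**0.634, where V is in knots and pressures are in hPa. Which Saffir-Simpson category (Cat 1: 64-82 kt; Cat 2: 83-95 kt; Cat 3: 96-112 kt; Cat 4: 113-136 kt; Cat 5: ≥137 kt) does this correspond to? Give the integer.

ΔP = 1009 − 957 = 52 mb.
V ≈ 5.8 × 52^0.634 = 5.8 × 12.24 ≈ 71 kt.
71 kt falls in the Category 1 band.

1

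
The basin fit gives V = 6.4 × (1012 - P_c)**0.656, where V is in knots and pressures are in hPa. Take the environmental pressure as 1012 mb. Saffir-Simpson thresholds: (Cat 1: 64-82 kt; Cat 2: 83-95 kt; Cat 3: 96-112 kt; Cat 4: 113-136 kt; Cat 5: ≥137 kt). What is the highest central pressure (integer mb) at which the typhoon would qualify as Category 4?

932 mb

Category 4 begins at V = 113 kt.
Required ΔP = (113/6.4)^(1/0.656) = 17.656^1.524 ≈ 79.57 mb.
P_c ≤ 1012 − 79.57 = 932.43, so the highest integer P_c is 932 mb.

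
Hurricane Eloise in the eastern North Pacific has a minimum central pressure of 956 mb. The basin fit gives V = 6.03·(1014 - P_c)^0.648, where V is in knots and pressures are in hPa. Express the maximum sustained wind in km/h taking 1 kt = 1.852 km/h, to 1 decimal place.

155.1 km/h

ΔP = 1014 − 956 = 58 mb.
V ≈ 6.03 × 58^0.648 = 6.03 × 13.890 ≈ 83.757 kt.
83.757 × 1.852 ≈ 155.12 km/h → 155.1 km/h.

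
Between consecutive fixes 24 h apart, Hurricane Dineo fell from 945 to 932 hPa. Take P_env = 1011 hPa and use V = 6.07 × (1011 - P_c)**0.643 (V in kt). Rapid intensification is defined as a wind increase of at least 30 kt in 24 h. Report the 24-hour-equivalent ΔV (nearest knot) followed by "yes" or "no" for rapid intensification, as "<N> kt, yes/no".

11 kt, no

V₁: ΔP = 66, V ≈ 6.07 × 66^0.643 ≈ 89.78 kt.
V₂: ΔP = 79, V ≈ 6.07 × 79^0.643 ≈ 100.78 kt.
ΔV over 24 h = 11.00 kt → 24 h equivalent = 11.00 × 24/24 ≈ 11.00 kt.
11 kt < 30 kt ⇒ not rapid intensification.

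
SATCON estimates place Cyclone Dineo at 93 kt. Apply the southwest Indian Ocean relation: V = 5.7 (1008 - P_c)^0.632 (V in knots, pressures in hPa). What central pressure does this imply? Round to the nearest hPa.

925 hPa

ΔP = (V / 5.7)^(1/0.632) = (93/5.7)^1.582.
93/5.7 = 16.316; 16.316^1.582 ≈ 82.92 hPa.
P_c = 1008 − 82.92 = 925.08 ≈ 925 hPa.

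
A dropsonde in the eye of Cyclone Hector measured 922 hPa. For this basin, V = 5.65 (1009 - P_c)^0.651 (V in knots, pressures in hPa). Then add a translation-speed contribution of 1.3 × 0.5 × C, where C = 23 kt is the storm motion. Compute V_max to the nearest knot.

ΔP = 1009 − 922 = 87 hPa.
87^0.651 ≈ 18.307.
V ≈ 5.65 × 18.307 ≈ 103.4 kt.
Translation term: 1.3 × 0.5 × 23 = 14.95 kt.
Corrected V ≈ 118.35 kt → 118 kt.

118 kt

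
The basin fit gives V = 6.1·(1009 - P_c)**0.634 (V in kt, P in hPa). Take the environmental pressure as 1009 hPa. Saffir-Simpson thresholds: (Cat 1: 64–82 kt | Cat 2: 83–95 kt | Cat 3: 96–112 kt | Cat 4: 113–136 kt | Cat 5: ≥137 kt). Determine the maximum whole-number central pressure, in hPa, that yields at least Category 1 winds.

968 hPa

Category 1 begins at V = 64 kt.
Required ΔP = (64/6.1)^(1/0.634) = 10.492^1.577 ≈ 40.75 hPa.
P_c ≤ 1009 − 40.75 = 968.25, so the highest integer P_c is 968 hPa.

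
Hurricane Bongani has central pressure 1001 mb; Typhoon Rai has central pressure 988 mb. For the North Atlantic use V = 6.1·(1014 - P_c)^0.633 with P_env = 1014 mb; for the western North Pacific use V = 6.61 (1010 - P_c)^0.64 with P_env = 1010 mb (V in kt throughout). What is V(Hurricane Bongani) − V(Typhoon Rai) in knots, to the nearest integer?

Hurricane Bongani: ΔP = 13; V ≈ 6.1 × 13^0.633 ≈ 30.94 kt.
Typhoon Rai: ΔP = 22; V ≈ 6.61 × 22^0.64 ≈ 47.79 kt.
Difference ≈ 30.94 − 47.79 = -16.85 → -17 kt.

-17 kt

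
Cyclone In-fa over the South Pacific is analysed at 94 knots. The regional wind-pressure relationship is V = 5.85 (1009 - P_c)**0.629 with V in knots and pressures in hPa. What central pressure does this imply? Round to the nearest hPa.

926 hPa

ΔP = (V / 5.85)^(1/0.629) = (94/5.85)^1.590.
94/5.85 = 16.068; 16.068^1.590 ≈ 82.66 hPa.
P_c = 1009 − 82.66 = 926.34 ≈ 926 hPa.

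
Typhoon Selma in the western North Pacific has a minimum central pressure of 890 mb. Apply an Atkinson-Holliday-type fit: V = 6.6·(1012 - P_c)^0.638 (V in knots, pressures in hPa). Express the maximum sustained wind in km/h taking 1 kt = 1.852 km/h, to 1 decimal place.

262.0 km/h

ΔP = 1012 − 890 = 122 mb.
V ≈ 6.6 × 122^0.638 = 6.6 × 21.434 ≈ 141.463 kt.
141.463 × 1.852 ≈ 261.99 km/h → 262.0 km/h.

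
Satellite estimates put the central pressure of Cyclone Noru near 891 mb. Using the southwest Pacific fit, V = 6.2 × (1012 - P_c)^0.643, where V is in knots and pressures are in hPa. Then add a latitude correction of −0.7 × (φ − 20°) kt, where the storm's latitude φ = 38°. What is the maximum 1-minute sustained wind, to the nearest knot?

ΔP = 1012 − 891 = 121 mb.
121^0.643 ≈ 21.839.
V ≈ 6.2 × 21.839 ≈ 135.4 kt.
Latitude correction: −0.7 × (38 − 20) = -12.6 kt.
Corrected V ≈ 122.8 kt → 123 kt.

123 kt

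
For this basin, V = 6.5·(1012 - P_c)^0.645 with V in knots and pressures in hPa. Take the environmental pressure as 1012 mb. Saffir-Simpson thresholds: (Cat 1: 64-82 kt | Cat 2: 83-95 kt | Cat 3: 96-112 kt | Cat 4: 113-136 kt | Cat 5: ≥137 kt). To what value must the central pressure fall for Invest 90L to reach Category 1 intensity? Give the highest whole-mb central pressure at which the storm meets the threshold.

977 mb

Category 1 begins at V = 64 kt.
Required ΔP = (64/6.5)^(1/0.645) = 9.846^1.550 ≈ 34.67 mb.
P_c ≤ 1012 − 34.67 = 977.33, so the highest integer P_c is 977 mb.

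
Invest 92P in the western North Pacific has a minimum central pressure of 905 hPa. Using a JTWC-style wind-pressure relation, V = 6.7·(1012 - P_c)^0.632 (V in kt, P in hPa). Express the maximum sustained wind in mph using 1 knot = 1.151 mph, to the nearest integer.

ΔP = 1012 − 905 = 107 hPa.
V ≈ 6.7 × 107^0.632 = 6.7 × 19.168 ≈ 128.424 kt.
128.424 × 1.151 ≈ 147.82 mph → 148 mph.

148 mph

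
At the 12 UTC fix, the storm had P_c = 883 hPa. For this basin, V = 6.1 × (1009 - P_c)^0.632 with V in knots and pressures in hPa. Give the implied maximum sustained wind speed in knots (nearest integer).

130 kt

ΔP = 1009 − 883 = 126 hPa.
126^0.632 ≈ 21.254.
V ≈ 6.1 × 21.254 ≈ 129.6 kt.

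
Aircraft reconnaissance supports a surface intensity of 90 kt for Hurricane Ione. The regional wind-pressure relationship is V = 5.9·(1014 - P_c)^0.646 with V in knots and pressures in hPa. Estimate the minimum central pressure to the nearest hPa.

ΔP = (V / 5.9)^(1/0.646) = (90/5.9)^1.548.
90/5.9 = 15.254; 15.254^1.548 ≈ 67.90 hPa.
P_c = 1014 − 67.90 = 946.10 ≈ 946 hPa.

946 hPa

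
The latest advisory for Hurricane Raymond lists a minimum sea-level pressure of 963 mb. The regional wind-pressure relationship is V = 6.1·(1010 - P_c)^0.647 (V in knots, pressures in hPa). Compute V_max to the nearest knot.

74 kt

ΔP = 1010 − 963 = 47 mb.
47^0.647 ≈ 12.074.
V ≈ 6.1 × 12.074 ≈ 73.7 kt.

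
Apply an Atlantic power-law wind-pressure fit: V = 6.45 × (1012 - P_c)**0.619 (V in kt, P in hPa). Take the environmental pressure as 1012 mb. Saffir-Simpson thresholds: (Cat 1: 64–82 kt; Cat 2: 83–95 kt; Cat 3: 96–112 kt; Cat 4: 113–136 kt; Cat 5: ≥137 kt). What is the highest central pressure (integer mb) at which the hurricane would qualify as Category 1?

Category 1 begins at V = 64 kt.
Required ΔP = (64/6.45)^(1/0.619) = 9.922^1.616 ≈ 40.74 mb.
P_c ≤ 1012 − 40.74 = 971.26, so the highest integer P_c is 971 mb.

971 mb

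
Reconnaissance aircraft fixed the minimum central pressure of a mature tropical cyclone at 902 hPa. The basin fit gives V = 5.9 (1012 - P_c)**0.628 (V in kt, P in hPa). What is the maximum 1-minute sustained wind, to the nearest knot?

113 kt

ΔP = 1012 − 902 = 110 hPa.
110^0.628 ≈ 19.142.
V ≈ 5.9 × 19.142 ≈ 112.9 kt.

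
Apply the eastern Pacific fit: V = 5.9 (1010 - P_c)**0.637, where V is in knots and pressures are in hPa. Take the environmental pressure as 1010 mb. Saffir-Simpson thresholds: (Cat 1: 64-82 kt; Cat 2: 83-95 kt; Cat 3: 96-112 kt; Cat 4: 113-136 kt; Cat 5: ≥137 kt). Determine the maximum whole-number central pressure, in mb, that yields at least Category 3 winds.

Category 3 begins at V = 96 kt.
Required ΔP = (96/5.9)^(1/0.637) = 16.271^1.570 ≈ 79.75 mb.
P_c ≤ 1010 − 79.75 = 930.25, so the highest integer P_c is 930 mb.

930 mb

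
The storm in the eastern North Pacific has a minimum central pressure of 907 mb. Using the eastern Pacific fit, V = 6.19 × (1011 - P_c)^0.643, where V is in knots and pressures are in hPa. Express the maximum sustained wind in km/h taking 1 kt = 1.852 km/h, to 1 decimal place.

ΔP = 1011 − 907 = 104 mb.
V ≈ 6.19 × 104^0.643 = 6.19 × 19.813 ≈ 122.643 kt.
122.643 × 1.852 ≈ 227.14 km/h → 227.1 km/h.

227.1 km/h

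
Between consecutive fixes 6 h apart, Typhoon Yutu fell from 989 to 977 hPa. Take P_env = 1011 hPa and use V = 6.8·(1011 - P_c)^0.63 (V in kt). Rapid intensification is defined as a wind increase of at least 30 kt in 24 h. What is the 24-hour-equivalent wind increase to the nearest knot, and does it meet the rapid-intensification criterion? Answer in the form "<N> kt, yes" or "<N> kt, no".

60 kt, yes

V₁: ΔP = 22, V ≈ 6.8 × 22^0.63 ≈ 47.67 kt.
V₂: ΔP = 34, V ≈ 6.8 × 34^0.63 ≈ 62.71 kt.
ΔV over 6 h = 15.04 kt → 24 h equivalent = 15.04 × 24/6 ≈ 60.16 kt.
60 kt ≥ 30 kt ⇒ rapid intensification.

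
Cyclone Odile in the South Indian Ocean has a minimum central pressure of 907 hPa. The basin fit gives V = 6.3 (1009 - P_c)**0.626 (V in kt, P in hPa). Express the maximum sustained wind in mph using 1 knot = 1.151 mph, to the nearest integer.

ΔP = 1009 − 907 = 102 hPa.
V ≈ 6.3 × 102^0.626 = 6.3 × 18.088 ≈ 113.953 kt.
113.953 × 1.151 ≈ 131.16 mph → 131 mph.

131 mph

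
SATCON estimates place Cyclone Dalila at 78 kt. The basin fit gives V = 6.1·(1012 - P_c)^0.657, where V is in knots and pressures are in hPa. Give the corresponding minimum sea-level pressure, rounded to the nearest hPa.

ΔP = (V / 6.1)^(1/0.657) = (78/6.1)^1.522.
78/6.1 = 12.787; 12.787^1.522 ≈ 48.37 hPa.
P_c = 1012 − 48.37 = 963.63 ≈ 964 hPa.

964 hPa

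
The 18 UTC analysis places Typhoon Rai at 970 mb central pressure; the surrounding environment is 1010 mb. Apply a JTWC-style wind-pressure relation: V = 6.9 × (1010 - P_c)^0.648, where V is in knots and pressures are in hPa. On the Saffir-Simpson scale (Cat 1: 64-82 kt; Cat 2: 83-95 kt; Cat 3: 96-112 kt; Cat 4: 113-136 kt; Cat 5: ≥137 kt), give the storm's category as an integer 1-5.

ΔP = 1010 − 970 = 40 mb.
V ≈ 6.9 × 40^0.648 = 6.9 × 10.92 ≈ 75 kt.
75 kt falls in the Category 1 band.

1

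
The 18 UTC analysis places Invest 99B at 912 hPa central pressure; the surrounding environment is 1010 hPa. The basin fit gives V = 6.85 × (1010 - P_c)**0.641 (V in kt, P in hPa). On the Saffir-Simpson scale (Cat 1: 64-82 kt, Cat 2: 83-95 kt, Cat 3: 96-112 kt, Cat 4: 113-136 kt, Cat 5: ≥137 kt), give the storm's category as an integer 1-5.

4

ΔP = 1010 − 912 = 98 hPa.
V ≈ 6.85 × 98^0.641 = 6.85 × 18.90 ≈ 129 kt.
129 kt falls in the Category 4 band.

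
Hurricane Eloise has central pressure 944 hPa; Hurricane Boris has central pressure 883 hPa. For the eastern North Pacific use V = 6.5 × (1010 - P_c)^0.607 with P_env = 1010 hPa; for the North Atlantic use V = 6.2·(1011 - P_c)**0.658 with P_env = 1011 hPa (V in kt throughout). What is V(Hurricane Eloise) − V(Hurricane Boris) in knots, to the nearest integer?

-68 kt

Hurricane Eloise: ΔP = 66; V ≈ 6.5 × 66^0.607 ≈ 82.68 kt.
Hurricane Boris: ΔP = 128; V ≈ 6.2 × 128^0.658 ≈ 150.99 kt.
Difference ≈ 82.68 − 150.99 = -68.31 → -68 kt.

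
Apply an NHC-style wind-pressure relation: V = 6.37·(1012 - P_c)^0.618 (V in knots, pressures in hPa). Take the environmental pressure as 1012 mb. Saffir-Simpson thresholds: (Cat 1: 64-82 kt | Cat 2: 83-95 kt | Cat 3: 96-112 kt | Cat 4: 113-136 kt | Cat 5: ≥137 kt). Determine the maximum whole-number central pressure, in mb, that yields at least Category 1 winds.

970 mb

Category 1 begins at V = 64 kt.
Required ΔP = (64/6.37)^(1/0.618) = 10.047^1.618 ≈ 41.82 mb.
P_c ≤ 1012 − 41.82 = 970.18, so the highest integer P_c is 970 mb.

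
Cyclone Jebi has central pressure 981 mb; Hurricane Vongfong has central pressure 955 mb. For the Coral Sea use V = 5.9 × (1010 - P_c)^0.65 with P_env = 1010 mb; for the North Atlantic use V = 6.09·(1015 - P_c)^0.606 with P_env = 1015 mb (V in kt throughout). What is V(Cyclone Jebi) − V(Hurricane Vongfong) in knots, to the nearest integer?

Cyclone Jebi: ΔP = 29; V ≈ 5.9 × 29^0.65 ≈ 52.65 kt.
Hurricane Vongfong: ΔP = 60; V ≈ 6.09 × 60^0.606 ≈ 72.81 kt.
Difference ≈ 52.65 − 72.81 = -20.16 → -20 kt.

-20 kt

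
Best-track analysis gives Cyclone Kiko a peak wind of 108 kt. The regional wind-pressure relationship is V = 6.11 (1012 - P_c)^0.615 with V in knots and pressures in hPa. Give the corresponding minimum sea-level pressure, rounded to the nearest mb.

905 mb

ΔP = (V / 6.11)^(1/0.615) = (108/6.11)^1.626.
108/6.11 = 17.676; 17.676^1.626 ≈ 106.72 mb.
P_c = 1012 − 106.72 = 905.28 ≈ 905 mb.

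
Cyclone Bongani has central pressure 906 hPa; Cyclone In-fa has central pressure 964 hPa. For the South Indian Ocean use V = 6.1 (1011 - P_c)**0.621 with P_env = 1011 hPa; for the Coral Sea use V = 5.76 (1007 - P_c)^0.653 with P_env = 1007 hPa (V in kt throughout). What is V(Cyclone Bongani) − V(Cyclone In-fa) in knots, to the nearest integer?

43 kt

Cyclone Bongani: ΔP = 105; V ≈ 6.1 × 105^0.621 ≈ 109.77 kt.
Cyclone In-fa: ΔP = 43; V ≈ 5.76 × 43^0.653 ≈ 67.15 kt.
Difference ≈ 109.77 − 67.15 = 42.62 → 43 kt.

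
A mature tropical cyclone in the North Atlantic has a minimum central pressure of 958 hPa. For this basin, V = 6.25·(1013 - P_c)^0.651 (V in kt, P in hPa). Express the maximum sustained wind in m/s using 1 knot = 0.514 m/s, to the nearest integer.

44 m/s

ΔP = 1013 − 958 = 55 hPa.
V ≈ 6.25 × 55^0.651 = 6.25 × 13.582 ≈ 84.890 kt.
84.890 × 0.514 ≈ 43.63 m/s → 44 m/s.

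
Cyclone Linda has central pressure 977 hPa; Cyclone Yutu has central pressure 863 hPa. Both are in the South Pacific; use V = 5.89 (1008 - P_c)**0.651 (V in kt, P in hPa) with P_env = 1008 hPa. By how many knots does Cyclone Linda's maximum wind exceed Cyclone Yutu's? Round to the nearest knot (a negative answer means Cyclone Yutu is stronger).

Cyclone Linda: ΔP = 31; V ≈ 5.89 × 31^0.651 ≈ 55.08 kt.
Cyclone Yutu: ΔP = 145; V ≈ 5.89 × 145^0.651 ≈ 150.37 kt.
Difference ≈ 55.08 − 150.37 = -95.29 → -95 kt.

-95 kt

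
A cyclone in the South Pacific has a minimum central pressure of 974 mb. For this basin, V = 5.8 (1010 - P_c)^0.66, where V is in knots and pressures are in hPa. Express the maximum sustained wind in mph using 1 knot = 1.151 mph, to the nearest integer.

ΔP = 1010 − 974 = 36 mb.
V ≈ 5.8 × 36^0.66 = 5.8 × 10.645 ≈ 61.743 kt.
61.743 × 1.151 ≈ 71.07 mph → 71 mph.

71 mph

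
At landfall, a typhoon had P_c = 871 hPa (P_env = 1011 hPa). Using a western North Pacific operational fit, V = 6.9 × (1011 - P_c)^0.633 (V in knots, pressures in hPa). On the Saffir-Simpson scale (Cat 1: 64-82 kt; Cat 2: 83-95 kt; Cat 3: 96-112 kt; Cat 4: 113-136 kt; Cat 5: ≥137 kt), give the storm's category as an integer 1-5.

5

ΔP = 1011 − 871 = 140 hPa.
V ≈ 6.9 × 140^0.633 = 6.9 × 22.83 ≈ 158 kt.
158 kt falls in the Category 5 band.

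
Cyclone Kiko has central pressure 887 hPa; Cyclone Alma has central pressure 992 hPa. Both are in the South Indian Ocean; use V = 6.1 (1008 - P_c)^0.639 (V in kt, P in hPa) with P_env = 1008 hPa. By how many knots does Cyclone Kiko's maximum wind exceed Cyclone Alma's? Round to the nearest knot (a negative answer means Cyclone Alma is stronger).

95 kt

Cyclone Kiko: ΔP = 121; V ≈ 6.1 × 121^0.639 ≈ 130.69 kt.
Cyclone Alma: ΔP = 16; V ≈ 6.1 × 16^0.639 ≈ 35.87 kt.
Difference ≈ 130.69 − 35.87 = 94.82 → 95 kt.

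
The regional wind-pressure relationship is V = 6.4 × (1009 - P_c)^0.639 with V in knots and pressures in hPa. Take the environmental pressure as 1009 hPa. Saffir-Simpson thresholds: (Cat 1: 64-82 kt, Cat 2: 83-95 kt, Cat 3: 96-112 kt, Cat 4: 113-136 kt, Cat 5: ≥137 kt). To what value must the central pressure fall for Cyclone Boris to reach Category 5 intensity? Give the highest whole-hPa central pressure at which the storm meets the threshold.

888 hPa

Category 5 begins at V = 137 kt.
Required ΔP = (137/6.4)^(1/0.639) = 21.406^1.565 ≈ 120.84 hPa.
P_c ≤ 1009 − 120.84 = 888.16, so the highest integer P_c is 888 hPa.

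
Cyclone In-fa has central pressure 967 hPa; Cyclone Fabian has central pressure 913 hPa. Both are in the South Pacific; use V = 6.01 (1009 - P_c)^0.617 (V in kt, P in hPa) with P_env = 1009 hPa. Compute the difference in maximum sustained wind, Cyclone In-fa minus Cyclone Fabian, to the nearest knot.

Cyclone In-fa: ΔP = 42; V ≈ 6.01 × 42^0.617 ≈ 60.31 kt.
Cyclone Fabian: ΔP = 96; V ≈ 6.01 × 96^0.617 ≈ 100.45 kt.
Difference ≈ 60.31 − 100.45 = -40.14 → -40 kt.

-40 kt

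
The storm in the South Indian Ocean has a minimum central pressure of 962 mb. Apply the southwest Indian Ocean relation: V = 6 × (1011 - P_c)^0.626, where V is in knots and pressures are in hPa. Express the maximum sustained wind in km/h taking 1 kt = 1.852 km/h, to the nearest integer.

127 km/h

ΔP = 1011 − 962 = 49 mb.
V ≈ 6 × 49^0.626 = 6 × 11.430 ≈ 68.583 kt.
68.583 × 1.852 ≈ 127.01 km/h → 127 km/h.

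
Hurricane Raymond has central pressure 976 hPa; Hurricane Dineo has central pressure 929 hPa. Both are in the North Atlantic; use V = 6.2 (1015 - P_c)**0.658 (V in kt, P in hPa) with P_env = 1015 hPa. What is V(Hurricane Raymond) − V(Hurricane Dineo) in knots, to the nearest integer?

-47 kt

Hurricane Raymond: ΔP = 39; V ≈ 6.2 × 39^0.658 ≈ 69.07 kt.
Hurricane Dineo: ΔP = 86; V ≈ 6.2 × 86^0.658 ≈ 116.22 kt.
Difference ≈ 69.07 − 116.22 = -47.15 → -47 kt.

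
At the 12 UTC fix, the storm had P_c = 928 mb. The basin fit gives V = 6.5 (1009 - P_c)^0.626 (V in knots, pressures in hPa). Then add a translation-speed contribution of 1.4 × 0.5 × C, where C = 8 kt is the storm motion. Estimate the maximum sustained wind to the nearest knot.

ΔP = 1009 − 928 = 81 mb.
81^0.626 ≈ 15.657.
V ≈ 6.5 × 15.657 ≈ 101.8 kt.
Translation term: 1.4 × 0.5 × 8 = 5.6 kt.
Corrected V ≈ 107.4 kt → 107 kt.

107 kt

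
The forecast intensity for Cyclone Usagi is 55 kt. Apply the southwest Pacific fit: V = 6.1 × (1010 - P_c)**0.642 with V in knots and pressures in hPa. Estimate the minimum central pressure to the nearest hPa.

ΔP = (V / 6.1)^(1/0.642) = (55/6.1)^1.558.
55/6.1 = 9.016; 9.016^1.558 ≈ 30.73 hPa.
P_c = 1010 − 30.73 = 979.27 ≈ 979 hPa.

979 hPa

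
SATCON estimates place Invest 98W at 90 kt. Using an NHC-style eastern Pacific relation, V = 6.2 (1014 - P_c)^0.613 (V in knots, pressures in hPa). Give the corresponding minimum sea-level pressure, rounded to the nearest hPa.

ΔP = (V / 6.2)^(1/0.613) = (90/6.2)^1.631.
90/6.2 = 14.516; 14.516^1.631 ≈ 78.59 hPa.
P_c = 1014 − 78.59 = 935.41 ≈ 935 hPa.

935 hPa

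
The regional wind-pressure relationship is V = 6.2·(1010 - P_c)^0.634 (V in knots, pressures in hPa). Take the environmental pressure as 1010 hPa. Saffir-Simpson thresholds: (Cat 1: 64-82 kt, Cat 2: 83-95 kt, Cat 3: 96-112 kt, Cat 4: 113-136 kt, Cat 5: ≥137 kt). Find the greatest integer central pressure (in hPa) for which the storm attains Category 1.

Category 1 begins at V = 64 kt.
Required ΔP = (64/6.2)^(1/0.634) = 10.323^1.577 ≈ 39.72 hPa.
P_c ≤ 1010 − 39.72 = 970.28, so the highest integer P_c is 970 hPa.

970 hPa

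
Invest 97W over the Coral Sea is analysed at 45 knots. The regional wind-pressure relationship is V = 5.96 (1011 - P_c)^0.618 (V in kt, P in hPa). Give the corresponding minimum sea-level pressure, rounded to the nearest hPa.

985 hPa

ΔP = (V / 5.96)^(1/0.618) = (45/5.96)^1.618.
45/5.96 = 7.550; 7.550^1.618 ≈ 26.34 hPa.
P_c = 1011 − 26.34 = 984.66 ≈ 985 hPa.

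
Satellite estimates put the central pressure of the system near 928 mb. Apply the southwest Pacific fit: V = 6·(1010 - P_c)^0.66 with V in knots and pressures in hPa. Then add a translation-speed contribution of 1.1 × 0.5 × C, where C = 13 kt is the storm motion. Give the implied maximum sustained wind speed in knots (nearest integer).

117 kt

ΔP = 1010 − 928 = 82 mb.
82^0.66 ≈ 18.328.
V ≈ 6 × 18.328 ≈ 110.0 kt.
Translation term: 1.1 × 0.5 × 13 = 7.15 kt.
Corrected V ≈ 117.15 kt → 117 kt.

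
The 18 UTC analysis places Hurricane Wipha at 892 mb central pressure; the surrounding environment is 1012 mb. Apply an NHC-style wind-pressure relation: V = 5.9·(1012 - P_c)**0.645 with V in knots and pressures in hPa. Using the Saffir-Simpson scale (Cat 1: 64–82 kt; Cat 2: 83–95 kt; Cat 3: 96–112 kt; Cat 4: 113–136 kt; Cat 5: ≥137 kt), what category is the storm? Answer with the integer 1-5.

ΔP = 1012 − 892 = 120 mb.
V ≈ 5.9 × 120^0.645 = 5.9 × 21.93 ≈ 129 kt.
129 kt falls in the Category 4 band.

4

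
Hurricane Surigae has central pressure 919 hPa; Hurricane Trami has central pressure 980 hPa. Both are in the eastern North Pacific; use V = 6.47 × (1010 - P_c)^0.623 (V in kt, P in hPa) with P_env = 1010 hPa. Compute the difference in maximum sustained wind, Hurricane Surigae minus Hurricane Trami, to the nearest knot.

Hurricane Surigae: ΔP = 91; V ≈ 6.47 × 91^0.623 ≈ 107.49 kt.
Hurricane Trami: ΔP = 30; V ≈ 6.47 × 30^0.623 ≈ 53.85 kt.
Difference ≈ 107.49 − 53.85 = 53.64 → 54 kt.

54 kt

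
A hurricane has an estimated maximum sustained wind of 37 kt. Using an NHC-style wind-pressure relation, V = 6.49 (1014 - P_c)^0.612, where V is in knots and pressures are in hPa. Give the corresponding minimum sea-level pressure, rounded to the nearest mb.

ΔP = (V / 6.49)^(1/0.612) = (37/6.49)^1.634.
37/6.49 = 5.701; 5.701^1.634 ≈ 17.19 mb.
P_c = 1014 − 17.19 = 996.81 ≈ 997 mb.

997 mb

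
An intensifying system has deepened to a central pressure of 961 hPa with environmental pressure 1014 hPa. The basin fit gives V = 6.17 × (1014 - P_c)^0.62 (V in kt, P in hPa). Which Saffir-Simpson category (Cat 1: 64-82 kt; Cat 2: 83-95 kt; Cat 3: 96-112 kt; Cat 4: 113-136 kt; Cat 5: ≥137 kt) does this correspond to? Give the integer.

1

ΔP = 1014 − 961 = 53 hPa.
V ≈ 6.17 × 53^0.62 = 6.17 × 11.72 ≈ 72 kt.
72 kt falls in the Category 1 band.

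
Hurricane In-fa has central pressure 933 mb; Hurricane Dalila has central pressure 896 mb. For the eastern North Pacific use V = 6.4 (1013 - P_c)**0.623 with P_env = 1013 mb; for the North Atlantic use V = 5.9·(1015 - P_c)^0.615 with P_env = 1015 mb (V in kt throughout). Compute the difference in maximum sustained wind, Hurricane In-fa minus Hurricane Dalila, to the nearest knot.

-13 kt

Hurricane In-fa: ΔP = 80; V ≈ 6.4 × 80^0.623 ≈ 98.13 kt.
Hurricane Dalila: ΔP = 119; V ≈ 5.9 × 119^0.615 ≈ 111.51 kt.
Difference ≈ 98.13 − 111.51 = -13.38 → -13 kt.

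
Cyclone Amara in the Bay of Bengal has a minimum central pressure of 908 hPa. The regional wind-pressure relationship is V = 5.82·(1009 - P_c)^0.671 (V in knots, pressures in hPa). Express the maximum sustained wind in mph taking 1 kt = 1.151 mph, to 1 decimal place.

148.2 mph

ΔP = 1009 − 908 = 101 hPa.
V ≈ 5.82 × 101^0.671 = 5.82 × 22.126 ≈ 128.772 kt.
128.772 × 1.151 ≈ 148.22 mph → 148.2 mph.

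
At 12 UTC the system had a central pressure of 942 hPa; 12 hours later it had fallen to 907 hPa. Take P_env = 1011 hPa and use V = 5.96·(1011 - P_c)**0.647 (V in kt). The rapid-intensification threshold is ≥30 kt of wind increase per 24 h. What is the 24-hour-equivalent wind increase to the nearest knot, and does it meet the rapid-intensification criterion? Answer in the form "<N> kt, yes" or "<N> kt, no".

56 kt, yes

V₁: ΔP = 69, V ≈ 5.96 × 69^0.647 ≈ 92.25 kt.
V₂: ΔP = 104, V ≈ 5.96 × 104^0.647 ≈ 120.30 kt.
ΔV over 12 h = 28.05 kt → 24 h equivalent = 28.05 × 24/12 ≈ 56.10 kt.
56 kt ≥ 30 kt ⇒ rapid intensification.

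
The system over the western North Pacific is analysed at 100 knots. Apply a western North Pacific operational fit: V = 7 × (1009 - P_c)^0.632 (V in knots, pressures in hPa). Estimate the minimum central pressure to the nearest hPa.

942 hPa

ΔP = (V / 7)^(1/0.632) = (100/7)^1.582.
100/7 = 14.286; 14.286^1.582 ≈ 67.20 hPa.
P_c = 1009 − 67.20 = 941.80 ≈ 942 hPa.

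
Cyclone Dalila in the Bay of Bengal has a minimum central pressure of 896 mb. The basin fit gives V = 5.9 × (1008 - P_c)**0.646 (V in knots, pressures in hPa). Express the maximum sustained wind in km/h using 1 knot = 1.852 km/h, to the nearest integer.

ΔP = 1008 − 896 = 112 mb.
V ≈ 5.9 × 112^0.646 = 5.9 × 21.076 ≈ 124.350 kt.
124.350 × 1.852 ≈ 230.30 km/h → 230 km/h.

230 km/h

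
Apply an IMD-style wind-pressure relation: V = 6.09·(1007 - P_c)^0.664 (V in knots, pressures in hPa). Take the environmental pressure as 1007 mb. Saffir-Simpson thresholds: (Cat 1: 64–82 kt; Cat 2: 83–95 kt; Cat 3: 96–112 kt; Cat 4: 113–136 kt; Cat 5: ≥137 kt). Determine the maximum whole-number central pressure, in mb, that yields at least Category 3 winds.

943 mb

Category 3 begins at V = 96 kt.
Required ΔP = (96/6.09)^(1/0.664) = 15.764^1.506 ≈ 63.63 mb.
P_c ≤ 1007 − 63.63 = 943.37, so the highest integer P_c is 943 mb.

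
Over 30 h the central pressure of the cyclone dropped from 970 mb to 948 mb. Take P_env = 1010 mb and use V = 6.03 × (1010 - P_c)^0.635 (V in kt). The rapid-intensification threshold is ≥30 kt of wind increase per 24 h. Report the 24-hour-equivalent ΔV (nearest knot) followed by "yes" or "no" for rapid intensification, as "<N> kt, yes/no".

V₁: ΔP = 40, V ≈ 6.03 × 40^0.635 ≈ 62.75 kt.
V₂: ΔP = 62, V ≈ 6.03 × 62^0.635 ≈ 82.89 kt.
ΔV over 30 h = 20.14 kt → 24 h equivalent = 20.14 × 24/30 ≈ 16.11 kt.
16 kt < 30 kt ⇒ not rapid intensification.

16 kt, no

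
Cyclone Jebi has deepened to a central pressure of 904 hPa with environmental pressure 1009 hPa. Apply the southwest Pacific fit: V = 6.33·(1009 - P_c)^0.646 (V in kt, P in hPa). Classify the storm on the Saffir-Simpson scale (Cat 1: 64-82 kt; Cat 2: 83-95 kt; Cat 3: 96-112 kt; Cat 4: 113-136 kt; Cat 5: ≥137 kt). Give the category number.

4

ΔP = 1009 − 904 = 105 hPa.
V ≈ 6.33 × 105^0.646 = 6.33 × 20.22 ≈ 128 kt.
128 kt falls in the Category 4 band.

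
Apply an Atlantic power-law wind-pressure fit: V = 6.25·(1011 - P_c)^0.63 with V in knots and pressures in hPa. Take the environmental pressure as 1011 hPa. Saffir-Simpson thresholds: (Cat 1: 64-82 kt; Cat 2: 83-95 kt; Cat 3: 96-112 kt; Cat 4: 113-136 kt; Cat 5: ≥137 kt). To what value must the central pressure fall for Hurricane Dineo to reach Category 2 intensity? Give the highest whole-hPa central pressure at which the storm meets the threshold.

Category 2 begins at V = 83 kt.
Required ΔP = (83/6.25)^(1/0.63) = 13.280^1.587 ≈ 60.65 hPa.
P_c ≤ 1011 − 60.65 = 950.35, so the highest integer P_c is 950 hPa.

950 hPa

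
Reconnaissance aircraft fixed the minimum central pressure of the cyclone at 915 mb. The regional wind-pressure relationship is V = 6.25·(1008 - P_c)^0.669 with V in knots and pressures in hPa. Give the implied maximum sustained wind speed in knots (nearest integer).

ΔP = 1008 − 915 = 93 mb.
93^0.669 ≈ 20.745.
V ≈ 6.25 × 20.745 ≈ 129.7 kt.

130 kt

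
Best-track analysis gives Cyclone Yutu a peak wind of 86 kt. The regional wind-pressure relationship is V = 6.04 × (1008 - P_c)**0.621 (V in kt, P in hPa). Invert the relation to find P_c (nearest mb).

936 mb

ΔP = (V / 6.04)^(1/0.621) = (86/6.04)^1.610.
86/6.04 = 14.238; 14.238^1.610 ≈ 72.02 mb.
P_c = 1008 − 72.02 = 935.98 ≈ 936 mb.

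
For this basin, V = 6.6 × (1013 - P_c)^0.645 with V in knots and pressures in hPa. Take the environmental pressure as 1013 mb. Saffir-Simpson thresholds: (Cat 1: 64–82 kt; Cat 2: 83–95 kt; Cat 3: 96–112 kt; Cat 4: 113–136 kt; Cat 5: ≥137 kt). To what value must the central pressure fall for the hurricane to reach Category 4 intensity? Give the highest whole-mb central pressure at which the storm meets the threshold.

931 mb

Category 4 begins at V = 113 kt.
Required ΔP = (113/6.6)^(1/0.645) = 17.121^1.550 ≈ 81.74 mb.
P_c ≤ 1013 − 81.74 = 931.26, so the highest integer P_c is 931 mb.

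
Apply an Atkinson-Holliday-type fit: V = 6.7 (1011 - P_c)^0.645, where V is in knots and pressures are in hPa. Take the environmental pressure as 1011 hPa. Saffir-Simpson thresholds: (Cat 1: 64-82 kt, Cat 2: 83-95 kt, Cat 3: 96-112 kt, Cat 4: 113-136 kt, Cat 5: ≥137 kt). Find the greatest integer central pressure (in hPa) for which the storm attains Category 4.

Category 4 begins at V = 113 kt.
Required ΔP = (113/6.7)^(1/0.645) = 16.866^1.550 ≈ 79.86 hPa.
P_c ≤ 1011 − 79.86 = 931.14, so the highest integer P_c is 931 hPa.

931 hPa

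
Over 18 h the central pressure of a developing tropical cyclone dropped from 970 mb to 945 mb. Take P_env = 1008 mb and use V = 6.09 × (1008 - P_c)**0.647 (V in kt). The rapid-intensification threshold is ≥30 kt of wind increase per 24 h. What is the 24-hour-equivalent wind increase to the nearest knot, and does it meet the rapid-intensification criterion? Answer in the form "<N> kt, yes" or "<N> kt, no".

V₁: ΔP = 38, V ≈ 6.09 × 38^0.647 ≈ 64.08 kt.
V₂: ΔP = 63, V ≈ 6.09 × 63^0.647 ≈ 88.88 kt.
ΔV over 18 h = 24.80 kt → 24 h equivalent = 24.80 × 24/18 ≈ 33.07 kt.
33 kt ≥ 30 kt ⇒ rapid intensification.

33 kt, yes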